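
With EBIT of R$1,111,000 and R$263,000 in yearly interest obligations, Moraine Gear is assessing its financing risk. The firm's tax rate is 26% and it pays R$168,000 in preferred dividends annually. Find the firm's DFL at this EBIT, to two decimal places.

1.79

Interest = R$263,000.00.
Pre-tax preferred-dividend burden = R$168,000 ÷ (1 − 0.26) = R$227,027.03.
DFL = EBIT ÷ [EBIT − I − D_p/(1−t)] = R$1,111,000 ÷ [R$1,111,000 − R$263,000.00 − R$227,027.03] = R$1,111,000 ÷ R$620,972.97 = 1.7891.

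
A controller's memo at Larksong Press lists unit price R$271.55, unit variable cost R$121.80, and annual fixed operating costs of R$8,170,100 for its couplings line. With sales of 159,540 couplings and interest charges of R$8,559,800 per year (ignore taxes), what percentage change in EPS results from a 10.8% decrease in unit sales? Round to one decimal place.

-36.0%

At 159,540 units, contribution = 159,540 × R$149.75 = R$23,891,115.00.
Operating income = contribution − fixed costs = R$23,891,115.00 − R$8,170,100 = R$15,721,015.00.
After interest of R$8,559,800.00, pre-tax earnings = R$7,161,215.00.
DCL = total CM / (EBIT − I) = R$23,891,115.00 / R$7,161,215.00 = 3.3362.
EPS therefore changes by 3.3362 × (-10.8%) = -36.0%.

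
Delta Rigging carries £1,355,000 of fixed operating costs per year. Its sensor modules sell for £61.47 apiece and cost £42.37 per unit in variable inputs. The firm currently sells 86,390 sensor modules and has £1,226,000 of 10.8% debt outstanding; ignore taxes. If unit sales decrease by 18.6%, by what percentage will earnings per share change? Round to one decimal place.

-188.7%

Total contribution margin = 86,390 × £19.10 = £1,650,049.00.
EBIT = £1,650,049.00 − £1,355,000 = £295,049.00.
Interest = £132,408.00, so EBIT − I = £162,641.00.
DCL = total CM / (EBIT − I) = £1,650,049.00 / £162,641.00 = 10.1453.
%ΔEPS = DCL × %ΔSales = 10.1453 × -18.6% = -188.7%.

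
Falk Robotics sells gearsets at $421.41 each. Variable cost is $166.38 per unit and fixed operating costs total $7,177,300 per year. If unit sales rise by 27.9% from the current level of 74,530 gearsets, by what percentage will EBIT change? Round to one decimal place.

Contribution at this volume is 74,530 × $255.03 = $19,007,385.90.
Subtracting fixed costs: EBIT = $19,007,385.90 − $7,177,300 = $11,830,085.90.
So DOL = total CM / EBIT = $19,007,385.90 / $11,830,085.90 = 1.6067.
%ΔEBIT = DOL × %ΔSales = 1.6067 × +27.9% = +44.8%.

+44.8%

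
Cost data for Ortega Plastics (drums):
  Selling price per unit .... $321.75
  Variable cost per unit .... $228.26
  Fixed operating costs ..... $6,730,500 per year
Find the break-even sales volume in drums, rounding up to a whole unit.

Contribution margin per unit = $321.75 − $228.26 = $93.49.
Break-even Q = $6,730,500 / $93.49 = 71,991.66 → 71,992 drums.

71,992 drums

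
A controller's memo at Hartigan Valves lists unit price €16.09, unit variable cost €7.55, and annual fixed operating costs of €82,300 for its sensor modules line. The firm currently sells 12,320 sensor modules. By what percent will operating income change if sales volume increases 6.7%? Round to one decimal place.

Total contribution margin = 12,320 × €8.54 = €105,212.80.
EBIT = €105,212.80 − €82,300 = €22,912.80.
So DOL = total CM / EBIT = €105,212.80 / €22,912.80 = 4.5919.
So EBIT moves 4.5919 × (+6.7%) = +30.8%.

+30.8%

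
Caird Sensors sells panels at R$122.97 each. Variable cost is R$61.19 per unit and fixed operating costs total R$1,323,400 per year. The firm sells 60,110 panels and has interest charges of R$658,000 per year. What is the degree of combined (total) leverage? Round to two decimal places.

2.14

At 60,110 units, contribution = 60,110 × R$61.78 = R$3,713,595.80.
EBIT = R$3,713,595.80 − R$1,323,400 = R$2,390,195.80. Interest = R$658,000.00, so EBIT − I = R$1,732,195.80.
Degree of total leverage = total CM / (EBIT − interest) = R$3,713,595.80 / R$1,732,195.80 = 2.1439.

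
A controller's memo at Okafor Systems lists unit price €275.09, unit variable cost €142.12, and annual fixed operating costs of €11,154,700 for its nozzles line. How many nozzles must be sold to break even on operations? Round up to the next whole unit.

83,889 nozzles

Unit CM = price − variable cost = €275.09 − €142.12 = €132.97.
Units to break even: €11,154,700 ÷ €132.97 = 83,888.85, rounded up to 83,889.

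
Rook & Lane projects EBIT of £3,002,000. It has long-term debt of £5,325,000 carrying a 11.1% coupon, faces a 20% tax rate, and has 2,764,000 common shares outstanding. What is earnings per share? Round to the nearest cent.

£0.70

Pre-tax income = £3,002,000 − £591,075.00 = £2,410,925.00.
Net income = £2,410,925.00 × (1 − 0.20) = £1,928,740.00.
EPS = £1,928,740.00 ÷ 2,764,000 = £0.70.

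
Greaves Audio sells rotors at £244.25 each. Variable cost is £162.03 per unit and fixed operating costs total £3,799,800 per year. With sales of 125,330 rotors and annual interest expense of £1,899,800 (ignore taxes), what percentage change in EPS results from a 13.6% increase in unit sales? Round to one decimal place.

Total contribution margin = 125,330 × £82.22 = £10,304,632.60.
Operating income = contribution − fixed costs = £10,304,632.60 − £3,799,800 = £6,504,832.60.
After interest of £1,899,800.00, pre-tax earnings = £4,605,032.60.
Degree of combined leverage = contribution ÷ (EBIT − I) = £10,304,632.60 ÷ £4,605,032.60 = 2.2377.
EPS therefore changes by 2.2377 × (+13.6%) = +30.4%.

+30.4%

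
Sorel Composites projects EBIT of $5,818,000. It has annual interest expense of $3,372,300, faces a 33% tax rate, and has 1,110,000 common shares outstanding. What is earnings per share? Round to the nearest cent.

$1.48

Interest = $3,372,300.00, so EBT = $5,818,000 − $3,372,300.00 = $2,445,700.00.
After tax at 33%: net income = $2,445,700.00 × 0.67 = $1,638,619.00.
Per share: $1,638,619.00 / 1,110,000 shares = $1.48.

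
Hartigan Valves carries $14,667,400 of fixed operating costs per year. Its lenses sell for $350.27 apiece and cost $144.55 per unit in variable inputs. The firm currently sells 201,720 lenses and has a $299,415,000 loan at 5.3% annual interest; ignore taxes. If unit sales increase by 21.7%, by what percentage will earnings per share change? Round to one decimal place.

+82.2%

Contribution at this volume is 201,720 × $205.72 = $41,497,838.40.
Operating income = contribution − fixed costs = $41,497,838.40 − $14,667,400 = $26,830,438.40.
Interest = $15,868,995.00, so EBIT − I = $10,961,443.40.
Degree of combined leverage = contribution ÷ (EBIT − I) = $41,497,838.40 ÷ $10,961,443.40 = 3.7858.
EPS therefore changes by 3.7858 × (+21.7%) = +82.2%.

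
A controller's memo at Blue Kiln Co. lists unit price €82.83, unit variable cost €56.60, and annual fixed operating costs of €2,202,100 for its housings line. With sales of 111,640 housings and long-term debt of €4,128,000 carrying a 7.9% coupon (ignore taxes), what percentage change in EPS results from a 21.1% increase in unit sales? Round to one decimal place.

+154.4%

Total contribution margin = 111,640 × €26.23 = €2,928,317.20.
Operating income = contribution − fixed costs = €2,928,317.20 − €2,202,100 = €726,217.20.
Interest = €326,112.00, so EBIT − I = €400,105.20.
Degree of combined leverage = contribution ÷ (EBIT − I) = €2,928,317.20 ÷ €400,105.20 = 7.3189.
%ΔEPS = DCL × %ΔSales = 7.3189 × +21.1% = +154.4%.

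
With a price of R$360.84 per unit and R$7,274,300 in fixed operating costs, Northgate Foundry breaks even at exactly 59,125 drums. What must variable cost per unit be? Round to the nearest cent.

R$237.81

At break-even, FC = Q × (P − VC), so P − VC = R$7,274,300 ÷ 59,125 = R$123.0326.
Hence VC = price − CM = R$360.84 − R$123.0326 = R$237.81.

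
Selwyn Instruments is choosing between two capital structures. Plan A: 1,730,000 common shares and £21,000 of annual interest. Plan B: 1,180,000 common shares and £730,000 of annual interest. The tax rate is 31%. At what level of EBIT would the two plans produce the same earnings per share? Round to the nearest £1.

At indifference, (EBIT − 21,000)(1 − t)/1,730,000 = (EBIT − 730,000)(1 − t)/1,180,000.
The (1 − t) factor cancels: (EBIT − 21,000) × 1,180,000 = (EBIT − 730,000) × 1,730,000.
Solving, EBIT = (730,000·1,730,000 − 21,000·1,180,000) / (1,730,000 − 1,180,000) = 1,238,120,000,000 / 550,000 = 2,251,127.27.

£2,251,127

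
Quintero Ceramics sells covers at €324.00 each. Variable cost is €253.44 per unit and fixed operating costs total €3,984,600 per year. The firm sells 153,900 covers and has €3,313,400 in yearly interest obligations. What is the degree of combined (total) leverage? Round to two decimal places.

3.05

Contribution at this volume is 153,900 × €70.56 = €10,859,184.00.
Operating income = contribution − fixed costs = €10,859,184.00 − €3,984,600 = €6,874,584.00. Interest = €3,313,400.00.
DOL = €10,859,184.00 ÷ €6,874,584.00 = 1.5796; DFL = €6,874,584.00 ÷ €3,561,184.00 = 1.9304.
DCL = DOL × DFL = 1.5796 × 1.9304 = 3.0493.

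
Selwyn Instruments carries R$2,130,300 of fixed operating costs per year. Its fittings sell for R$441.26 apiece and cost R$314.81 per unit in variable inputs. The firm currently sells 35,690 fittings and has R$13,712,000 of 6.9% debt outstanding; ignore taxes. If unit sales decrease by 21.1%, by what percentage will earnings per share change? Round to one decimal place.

-66.3%

Total contribution margin = 35,690 × R$126.45 = R$4,513,000.50.
Subtracting fixed costs: EBIT = R$4,513,000.50 − R$2,130,300 = R$2,382,700.50.
Interest = R$946,128.00, so EBIT − I = R$1,436,572.50.
Degree of combined leverage = contribution ÷ (EBIT − I) = R$4,513,000.50 ÷ R$1,436,572.50 = 3.1415.
%ΔEPS = DCL × %ΔSales = 3.1415 × -21.1% = -66.3%.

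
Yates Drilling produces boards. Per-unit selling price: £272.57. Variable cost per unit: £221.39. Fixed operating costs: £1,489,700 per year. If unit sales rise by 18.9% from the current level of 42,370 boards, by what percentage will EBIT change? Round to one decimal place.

+60.4%

Total contribution margin = 42,370 × £51.18 = £2,168,496.60.
Operating income = contribution − fixed costs = £2,168,496.60 − £1,489,700 = £678,796.60.
Degree of operating leverage = £2,168,496.60 / £678,796.60 = 3.1946.
%ΔEBIT = DOL × %ΔSales = 3.1946 × +18.9% = +60.4%.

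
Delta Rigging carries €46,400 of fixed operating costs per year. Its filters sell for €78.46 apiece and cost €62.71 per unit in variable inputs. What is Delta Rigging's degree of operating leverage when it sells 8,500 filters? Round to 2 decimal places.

At 8,500 units, contribution = 8,500 × €15.75 = €133,875.00.
EBIT = €133,875.00 − €46,400 = €87,475.00.
So DOL = total CM / EBIT = €133,875.00 / €87,475.00 = 1.5304.

1.53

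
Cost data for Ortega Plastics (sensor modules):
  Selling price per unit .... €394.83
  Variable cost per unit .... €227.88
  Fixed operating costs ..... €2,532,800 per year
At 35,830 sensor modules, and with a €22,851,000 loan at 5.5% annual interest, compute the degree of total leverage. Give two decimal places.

2.73

Contribution at this volume is 35,830 × €166.95 = €5,981,818.50.
Subtracting fixed costs: EBIT = €5,981,818.50 − €2,532,800 = €3,449,018.50. Interest = €1,256,805.00.
DOL = €5,981,818.50 ÷ €3,449,018.50 = 1.7344; DFL = €3,449,018.50 ÷ €2,192,213.50 = 1.5733.
Combined leverage = 1.7344 × 1.5733 = 2.7287.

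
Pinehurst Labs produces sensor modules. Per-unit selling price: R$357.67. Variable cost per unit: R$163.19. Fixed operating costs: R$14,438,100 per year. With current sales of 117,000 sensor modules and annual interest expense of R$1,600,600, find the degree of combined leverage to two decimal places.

At 117,000 units, contribution = 117,000 × R$194.48 = R$22,754,160.00.
Subtracting fixed costs: EBIT = R$22,754,160.00 − R$14,438,100 = R$8,316,060.00. Interest = R$1,600,600.00, so EBIT − I = R$6,715,460.00.
DCL = contribution ÷ (EBIT − I) = R$22,754,160.00 ÷ R$6,715,460.00 = 3.3883.

3.39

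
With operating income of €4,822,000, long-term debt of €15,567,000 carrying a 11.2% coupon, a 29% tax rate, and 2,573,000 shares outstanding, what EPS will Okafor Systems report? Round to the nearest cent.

€0.85

Interest = €1,743,504.00, so EBT = €4,822,000 − €1,743,504.00 = €3,078,496.00.
After tax at 29%: net income = €3,078,496.00 × 0.71 = €2,185,732.16.
EPS = €2,185,732.16 ÷ 2,573,000 = €0.85.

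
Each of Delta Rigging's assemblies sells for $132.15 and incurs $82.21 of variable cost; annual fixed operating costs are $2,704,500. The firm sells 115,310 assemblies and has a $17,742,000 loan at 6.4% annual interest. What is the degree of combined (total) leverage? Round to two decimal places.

3.00

At 115,310 units, contribution = 115,310 × $49.94 = $5,758,581.40.
Operating income = contribution − fixed costs = $5,758,581.40 − $2,704,500 = $3,054,081.40. Interest = $1,135,488.00, so EBIT − I = $1,918,593.40.
DCL = contribution ÷ (EBIT − I) = $5,758,581.40 ÷ $1,918,593.40 = 3.0015.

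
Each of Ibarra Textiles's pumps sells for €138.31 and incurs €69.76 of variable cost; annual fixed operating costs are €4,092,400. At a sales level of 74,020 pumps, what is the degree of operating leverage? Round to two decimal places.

At 74,020 units, contribution = 74,020 × €68.55 = €5,074,071.00.
EBIT = €5,074,071.00 − €4,092,400 = €981,671.00.
Degree of operating leverage = €5,074,071.00 / €981,671.00 = 5.1688.

5.17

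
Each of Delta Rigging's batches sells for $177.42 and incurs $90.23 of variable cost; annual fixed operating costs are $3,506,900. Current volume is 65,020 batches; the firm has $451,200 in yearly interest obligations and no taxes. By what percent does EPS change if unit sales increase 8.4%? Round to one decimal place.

+27.8%

Contribution at this volume is 65,020 × $87.19 = $5,669,093.80.
Operating income = contribution − fixed costs = $5,669,093.80 − $3,506,900 = $2,162,193.80.
After interest of $451,200.00, pre-tax earnings = $1,710,993.80.
DCL = total CM / (EBIT − I) = $5,669,093.80 / $1,710,993.80 = 3.3133.
EPS therefore changes by 3.3133 × (+8.4%) = +27.8%.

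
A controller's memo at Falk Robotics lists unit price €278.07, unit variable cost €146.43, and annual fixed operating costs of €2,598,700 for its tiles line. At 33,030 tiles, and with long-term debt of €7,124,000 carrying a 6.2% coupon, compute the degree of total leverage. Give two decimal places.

3.33

At 33,030 units, contribution = 33,030 × €131.64 = €4,348,069.20.
EBIT = €4,348,069.20 − €2,598,700 = €1,749,369.20. Interest = €441,688.00, so EBIT − I = €1,307,681.20.
Degree of total leverage = total CM / (EBIT − interest) = €4,348,069.20 / €1,307,681.20 = 3.3250.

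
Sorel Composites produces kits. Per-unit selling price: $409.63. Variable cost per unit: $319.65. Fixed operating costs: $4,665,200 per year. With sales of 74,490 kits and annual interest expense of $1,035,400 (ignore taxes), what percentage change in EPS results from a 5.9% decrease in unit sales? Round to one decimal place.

-39.5%

At 74,490 units, contribution = 74,490 × $89.98 = $6,702,610.20.
EBIT = $6,702,610.20 − $4,665,200 = $2,037,410.20.
After interest of $1,035,400.00, pre-tax earnings = $1,002,010.20.
DCL = total CM / (EBIT − I) = $6,702,610.20 / $1,002,010.20 = 6.6892.
EPS therefore changes by 6.6892 × (-5.9%) = -39.5%.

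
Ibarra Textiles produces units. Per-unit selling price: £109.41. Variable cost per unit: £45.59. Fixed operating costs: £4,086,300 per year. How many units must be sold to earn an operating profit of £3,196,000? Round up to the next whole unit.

Contribution margin per unit = £109.41 − £45.59 = £63.82.
Required volume = (fixed costs + target profit) ÷ CM = (£4,086,300 + £3,196,000) ÷ £63.82 = 114,106.86, so 114,107 units.

114,107 units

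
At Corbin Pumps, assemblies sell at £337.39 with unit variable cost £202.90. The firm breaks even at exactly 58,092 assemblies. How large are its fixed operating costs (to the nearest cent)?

Contribution margin per unit = £337.39 − £202.90 = £134.49.
Fixed costs = break-even units × CM = 58,092 × £134.49 = £7,812,793.08.

£7,812,793.08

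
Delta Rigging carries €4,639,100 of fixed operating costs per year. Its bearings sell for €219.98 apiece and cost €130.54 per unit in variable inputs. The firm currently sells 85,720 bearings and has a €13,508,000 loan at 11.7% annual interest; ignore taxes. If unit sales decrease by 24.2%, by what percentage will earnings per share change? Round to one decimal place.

-128.2%

Total contribution margin = 85,720 × €89.44 = €7,666,796.80.
EBIT = €7,666,796.80 − €4,639,100 = €3,027,696.80.
After interest of €1,580,436.00, pre-tax earnings = €1,447,260.80.
Degree of combined leverage = contribution ÷ (EBIT − I) = €7,666,796.80 ÷ €1,447,260.80 = 5.2975.
EPS therefore changes by 5.2975 × (-24.2%) = -128.2%.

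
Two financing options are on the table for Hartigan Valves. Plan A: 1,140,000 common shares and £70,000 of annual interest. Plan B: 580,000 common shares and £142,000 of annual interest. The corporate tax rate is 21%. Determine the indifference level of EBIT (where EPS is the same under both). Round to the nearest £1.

£216,571

Set EPS_A = EPS_B: (EBIT − £70,000)(1 − 0.21) ÷ 1,140,000 = (EBIT − £142,000)(1 − 0.21) ÷ 580,000.
Cancelling (1 − t) and cross-multiplying: 580,000·(EBIT − 70,000) = 1,140,000·(EBIT − 142,000).
Solving, EBIT = (142,000·1,140,000 − 70,000·580,000) / (1,140,000 − 580,000) = 121,280,000,000 / 560,000 = 216,571.43.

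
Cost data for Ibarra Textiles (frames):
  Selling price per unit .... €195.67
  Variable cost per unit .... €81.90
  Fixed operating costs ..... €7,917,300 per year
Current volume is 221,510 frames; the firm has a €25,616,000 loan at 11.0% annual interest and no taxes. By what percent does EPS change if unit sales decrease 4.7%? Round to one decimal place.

-8.2%

Total contribution margin = 221,510 × €113.77 = €25,201,192.70.
Subtracting fixed costs: EBIT = €25,201,192.70 − €7,917,300 = €17,283,892.70.
Interest = €2,817,760.00, so EBIT − I = €14,466,132.70.
DCL = total CM / (EBIT − I) = €25,201,192.70 / €14,466,132.70 = 1.7421.
EPS therefore changes by 1.7421 × (-4.7%) = -8.2%.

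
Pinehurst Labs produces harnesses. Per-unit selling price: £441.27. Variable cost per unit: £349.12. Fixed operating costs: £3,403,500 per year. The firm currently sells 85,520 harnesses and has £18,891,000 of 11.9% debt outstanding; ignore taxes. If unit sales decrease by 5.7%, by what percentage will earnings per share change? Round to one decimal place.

-20.2%

Contribution at this volume is 85,520 × £92.15 = £7,880,668.00.
Operating income = contribution − fixed costs = £7,880,668.00 − £3,403,500 = £4,477,168.00.
After interest of £2,248,029.00, pre-tax earnings = £2,229,139.00.
DCL = total CM / (EBIT − I) = £7,880,668.00 / £2,229,139.00 = 3.5353.
EPS therefore changes by 3.5353 × (-5.7%) = -20.2%.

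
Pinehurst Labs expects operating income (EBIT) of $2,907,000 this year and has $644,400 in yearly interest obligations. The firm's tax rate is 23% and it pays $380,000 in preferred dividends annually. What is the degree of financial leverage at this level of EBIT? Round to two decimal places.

Annual interest charges come to $644,400.00.
Preferred dividends grossed up pre-tax: $380,000 / (1 − 0.23) = $493,506.49.
DFL = EBIT ÷ [EBIT − I − D_p/(1−t)] = $2,907,000 ÷ [$2,907,000 − $644,400.00 − $493,506.49] = $2,907,000 ÷ $1,769,093.51 = 1.6432.

1.64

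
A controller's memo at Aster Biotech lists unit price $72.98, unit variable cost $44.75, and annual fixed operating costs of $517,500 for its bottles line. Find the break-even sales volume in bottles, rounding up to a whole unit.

Unit CM = price − variable cost = $72.98 − $44.75 = $28.23.
Break-even Q = $517,500 / $28.23 = 18,331.56 → 18,332 bottles.

18,332 bottles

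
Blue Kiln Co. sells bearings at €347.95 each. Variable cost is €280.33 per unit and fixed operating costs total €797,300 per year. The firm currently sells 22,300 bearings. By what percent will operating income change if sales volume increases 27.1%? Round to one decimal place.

+57.5%

At 22,300 units, contribution = 22,300 × €67.62 = €1,507,926.00.
Operating income = contribution − fixed costs = €1,507,926.00 − €797,300 = €710,626.00.
So DOL = total CM / EBIT = €1,507,926.00 / €710,626.00 = 2.1220.
Operating income changes by 2.1220 × +27.1% = +57.5%.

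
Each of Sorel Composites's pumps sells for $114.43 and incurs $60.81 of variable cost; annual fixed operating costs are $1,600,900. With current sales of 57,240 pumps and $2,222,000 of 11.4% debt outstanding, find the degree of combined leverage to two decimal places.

2.53

Total contribution margin = 57,240 × $53.62 = $3,069,208.80.
EBIT = $3,069,208.80 − $1,600,900 = $1,468,308.80. Interest = $253,308.00, so EBIT − I = $1,215,000.80.
Degree of total leverage = total CM / (EBIT − interest) = $3,069,208.80 / $1,215,000.80 = 2.5261.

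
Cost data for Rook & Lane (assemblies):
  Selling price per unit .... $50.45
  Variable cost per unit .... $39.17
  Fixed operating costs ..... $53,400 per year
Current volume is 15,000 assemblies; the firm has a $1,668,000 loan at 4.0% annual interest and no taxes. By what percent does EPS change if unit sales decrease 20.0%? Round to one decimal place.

Contribution at this volume is 15,000 × $11.28 = $169,200.00.
EBIT = $169,200.00 − $53,400 = $115,800.00.
Interest = $66,720.00, so EBIT − I = $49,080.00.
DCL = total CM / (EBIT − I) = $169,200.00 / $49,080.00 = 3.4474.
%ΔEPS = DCL × %ΔSales = 3.4474 × -20.0% = -68.9%.

-68.9%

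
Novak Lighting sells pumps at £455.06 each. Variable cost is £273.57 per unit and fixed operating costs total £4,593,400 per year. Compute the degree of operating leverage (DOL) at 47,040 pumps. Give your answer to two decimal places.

Contribution at this volume is 47,040 × £181.49 = £8,537,289.60.
Operating income = contribution − fixed costs = £8,537,289.60 − £4,593,400 = £3,943,889.60.
DOL = contribution ÷ EBIT = £8,537,289.60 ÷ £3,943,889.60 = 2.1647.

2.16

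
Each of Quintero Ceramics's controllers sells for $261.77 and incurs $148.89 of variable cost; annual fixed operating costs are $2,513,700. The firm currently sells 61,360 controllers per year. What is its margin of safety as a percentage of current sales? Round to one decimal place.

Contribution margin per unit = $261.77 − $148.89 = $112.88. Break-even units = $2,513,700 ÷ $112.88 = 22,268.78; break-even revenue = 22,268.78 × $261.77 = $5,829,298.80.
Actual sales revenue = 61,360 × $261.77 = $16,062,207.20.
Margin of safety = ($16,062,207.20 − $5,829,298.80) ÷ $16,062,207.20 = 63.7%.

63.7%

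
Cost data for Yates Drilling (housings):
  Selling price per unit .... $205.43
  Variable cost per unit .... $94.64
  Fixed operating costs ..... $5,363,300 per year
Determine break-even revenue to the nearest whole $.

CM per unit = $205.43 − $94.64 = $110.79; CM ratio = $110.79 / $205.43 = 0.5393.
Break-even sales = FC ÷ CM ratio = $5,363,300 × $205.43 / $110.79 = $9,944,785.

$9,944,785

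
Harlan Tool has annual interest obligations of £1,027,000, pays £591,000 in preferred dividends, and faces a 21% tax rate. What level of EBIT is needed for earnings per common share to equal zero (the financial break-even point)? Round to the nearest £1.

£1,775,101

Preferred dividends are paid after tax, so their pre-tax equivalent is £591,000 ÷ (1 − 0.21) = £748,101.27.
EPS = 0 when EBIT covers interest plus the pre-tax preferred burden: £1,027,000 + £748,101.27 = £1,775,101.27.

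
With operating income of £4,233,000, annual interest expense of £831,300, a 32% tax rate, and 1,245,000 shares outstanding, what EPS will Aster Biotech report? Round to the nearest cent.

£1.86

Pre-tax income = £4,233,000 − £831,300.00 = £3,401,700.00.
Net income = £3,401,700.00 × (1 − 0.32) = £2,313,156.00.
Per share: £2,313,156.00 / 1,245,000 shares = £1.86.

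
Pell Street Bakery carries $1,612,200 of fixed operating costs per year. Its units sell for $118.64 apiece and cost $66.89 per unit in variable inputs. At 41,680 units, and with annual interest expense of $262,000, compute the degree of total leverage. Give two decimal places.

7.63

Contribution at this volume is 41,680 × $51.75 = $2,156,940.00.
Subtracting fixed costs: EBIT = $2,156,940.00 − $1,612,200 = $544,740.00. Interest = $262,000.00.
DOL = $2,156,940.00 ÷ $544,740.00 = 3.9596; DFL = $544,740.00 ÷ $282,740.00 = 1.9266.
Combined leverage = 3.9596 × 1.9266 = 7.6286.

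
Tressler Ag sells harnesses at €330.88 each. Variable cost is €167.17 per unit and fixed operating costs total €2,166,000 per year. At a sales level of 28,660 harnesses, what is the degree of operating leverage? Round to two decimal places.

1.86

At 28,660 units, contribution = 28,660 × €163.71 = €4,691,928.60.
EBIT = €4,691,928.60 − €2,166,000 = €2,525,928.60.
Degree of operating leverage = €4,691,928.60 / €2,525,928.60 = 1.8575.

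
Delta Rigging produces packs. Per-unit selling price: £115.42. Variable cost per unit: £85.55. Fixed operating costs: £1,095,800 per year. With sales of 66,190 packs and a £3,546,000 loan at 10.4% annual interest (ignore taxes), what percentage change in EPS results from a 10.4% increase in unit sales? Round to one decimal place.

Contribution at this volume is 66,190 × £29.87 = £1,977,095.30.
Subtracting fixed costs: EBIT = £1,977,095.30 − £1,095,800 = £881,295.30.
After interest of £368,784.00, pre-tax earnings = £512,511.30.
Degree of combined leverage = contribution ÷ (EBIT − I) = £1,977,095.30 ÷ £512,511.30 = 3.8577.
EPS therefore changes by 3.8577 × (+10.4%) = +40.1%.

+40.1%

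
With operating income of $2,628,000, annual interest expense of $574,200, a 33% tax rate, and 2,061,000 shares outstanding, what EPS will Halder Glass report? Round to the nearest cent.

$0.67

Interest = $574,200.00, so EBT = $2,628,000 − $574,200.00 = $2,053,800.00.
Net income = $2,053,800.00 × (1 − 0.33) = $1,376,046.00.
EPS = $1,376,046.00 ÷ 2,061,000 = $0.67.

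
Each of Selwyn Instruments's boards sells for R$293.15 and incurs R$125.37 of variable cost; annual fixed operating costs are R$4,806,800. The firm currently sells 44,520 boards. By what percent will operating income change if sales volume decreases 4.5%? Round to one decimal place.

-12.6%

Total contribution margin = 44,520 × R$167.78 = R$7,469,565.60.
Operating income = contribution − fixed costs = R$7,469,565.60 − R$4,806,800 = R$2,662,765.60.
DOL = contribution ÷ EBIT = R$7,469,565.60 ÷ R$2,662,765.60 = 2.8052.
So EBIT moves 2.8052 × (-4.5%) = -12.6%.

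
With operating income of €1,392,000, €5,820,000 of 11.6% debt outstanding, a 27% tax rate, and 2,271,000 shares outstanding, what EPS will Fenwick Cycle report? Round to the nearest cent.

Pre-tax income = €1,392,000 − €675,120.00 = €716,880.00.
Net income = €716,880.00 × (1 − 0.27) = €523,322.40.
EPS = €523,322.40 ÷ 2,271,000 = €0.23.

€0.23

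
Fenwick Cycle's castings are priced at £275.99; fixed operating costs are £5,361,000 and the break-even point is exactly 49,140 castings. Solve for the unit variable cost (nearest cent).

£166.89

At break-even, FC = Q × (P − VC), so P − VC = £5,361,000 ÷ 49,140 = £109.0965.
Variable cost per unit = £275.99 − £109.0965 = £166.89.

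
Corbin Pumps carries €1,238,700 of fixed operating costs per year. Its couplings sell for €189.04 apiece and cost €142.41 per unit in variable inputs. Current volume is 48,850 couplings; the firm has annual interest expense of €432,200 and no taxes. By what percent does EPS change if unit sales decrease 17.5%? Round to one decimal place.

Contribution at this volume is 48,850 × €46.63 = €2,277,875.50.
Operating income = contribution − fixed costs = €2,277,875.50 − €1,238,700 = €1,039,175.50.
After interest of €432,200.00, pre-tax earnings = €606,975.50.
DCL = total CM / (EBIT − I) = €2,277,875.50 / €606,975.50 = 3.7528.
%ΔEPS = DCL × %ΔSales = 3.7528 × -17.5% = -65.7%.

-65.7%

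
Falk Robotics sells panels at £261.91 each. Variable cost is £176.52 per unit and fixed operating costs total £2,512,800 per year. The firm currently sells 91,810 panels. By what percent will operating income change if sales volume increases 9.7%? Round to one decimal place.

At 91,810 units, contribution = 91,810 × £85.39 = £7,839,655.90.
Operating income = contribution − fixed costs = £7,839,655.90 − £2,512,800 = £5,326,855.90.
So DOL = total CM / EBIT = £7,839,655.90 / £5,326,855.90 = 1.4717.
So EBIT moves 1.4717 × (+9.7%) = +14.3%.

+14.3%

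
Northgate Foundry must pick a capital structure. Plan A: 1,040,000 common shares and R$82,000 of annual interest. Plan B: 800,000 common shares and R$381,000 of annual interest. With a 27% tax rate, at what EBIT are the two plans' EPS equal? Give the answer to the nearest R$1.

At indifference, (EBIT − 82,000)(1 − t)/1,040,000 = (EBIT − 381,000)(1 − t)/800,000.
Cancelling (1 − t) and cross-multiplying: 800,000·(EBIT − 82,000) = 1,040,000·(EBIT − 381,000).
EBIT × (1,040,000 − 800,000) = 381,000 × 1,040,000 − 82,000 × 800,000 = 330,640,000,000, so EBIT = 330,640,000,000 ÷ 240,000 = 1,377,666.67.

R$1,377,667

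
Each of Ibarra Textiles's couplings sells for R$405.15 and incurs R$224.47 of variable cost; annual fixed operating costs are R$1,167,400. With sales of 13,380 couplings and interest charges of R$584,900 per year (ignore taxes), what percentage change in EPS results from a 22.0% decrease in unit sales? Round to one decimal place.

-80.0%

At 13,380 units, contribution = 13,380 × R$180.68 = R$2,417,498.40.
EBIT = R$2,417,498.40 − R$1,167,400 = R$1,250,098.40.
Interest = R$584,900.00, so EBIT − I = R$665,198.40.
Degree of combined leverage = contribution ÷ (EBIT − I) = R$2,417,498.40 ÷ R$665,198.40 = 3.6343.
%ΔEPS = DCL × %ΔSales = 3.6343 × -22.0% = -80.0%.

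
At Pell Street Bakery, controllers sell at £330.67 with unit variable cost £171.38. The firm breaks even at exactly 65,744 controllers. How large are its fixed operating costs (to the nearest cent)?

£10,472,361.76

Contribution margin per unit = £330.67 − £171.38 = £159.29.
Since BE = FC / CM, FC = 65,744 × £159.29 = £10,472,361.76.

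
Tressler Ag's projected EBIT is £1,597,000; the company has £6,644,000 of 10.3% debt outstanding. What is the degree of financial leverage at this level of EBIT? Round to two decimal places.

1.75

Interest = £684,332.00.
DFL = EBIT ÷ (EBIT − I) = £1,597,000 ÷ (£1,597,000 − £684,332.00) = £1,597,000 ÷ £912,668.00 = 1.7498.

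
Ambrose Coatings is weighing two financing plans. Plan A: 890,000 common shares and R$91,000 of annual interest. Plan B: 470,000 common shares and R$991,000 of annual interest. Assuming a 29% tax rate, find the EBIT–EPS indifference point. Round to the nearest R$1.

R$1,998,143

At indifference, (EBIT − 91,000)(1 − t)/890,000 = (EBIT − 991,000)(1 − t)/470,000.
The (1 − t) factor cancels: (EBIT − 91,000) × 470,000 = (EBIT − 991,000) × 890,000.
Solving, EBIT = (991,000·890,000 − 91,000·470,000) / (890,000 − 470,000) = 839,220,000,000 / 420,000 = 1,998,142.86.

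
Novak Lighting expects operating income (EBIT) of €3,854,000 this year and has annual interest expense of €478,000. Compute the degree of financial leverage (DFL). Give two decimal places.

1.14

Annual interest charges come to €478,000.00.
DFL = EBIT ÷ (EBIT − I) = €3,854,000 ÷ (€3,854,000 − €478,000.00) = €3,854,000 ÷ €3,376,000.00 = 1.1416.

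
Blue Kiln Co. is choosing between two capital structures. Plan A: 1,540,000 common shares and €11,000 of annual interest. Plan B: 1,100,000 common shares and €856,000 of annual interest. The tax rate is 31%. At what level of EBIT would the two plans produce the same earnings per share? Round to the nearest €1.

Set EPS_A = EPS_B: (EBIT − €11,000)(1 − 0.31) ÷ 1,540,000 = (EBIT − €856,000)(1 − 0.31) ÷ 1,100,000.
Cancelling (1 − t) and cross-multiplying: 1,100,000·(EBIT − 11,000) = 1,540,000·(EBIT − 856,000).
Solving, EBIT = (856,000·1,540,000 − 11,000·1,100,000) / (1,540,000 − 1,100,000) = 1,306,140,000,000 / 440,000 = 2,968,500.00.

€2,968,500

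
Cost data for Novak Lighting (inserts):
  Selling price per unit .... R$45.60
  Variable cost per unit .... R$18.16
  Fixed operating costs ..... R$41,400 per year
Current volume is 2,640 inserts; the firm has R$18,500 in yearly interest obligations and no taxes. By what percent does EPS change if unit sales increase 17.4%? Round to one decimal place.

Total contribution margin = 2,640 × R$27.44 = R$72,441.60.
EBIT = R$72,441.60 − R$41,400 = R$31,041.60.
After interest of R$18,500.00, pre-tax earnings = R$12,541.60.
Degree of combined leverage = contribution ÷ (EBIT − I) = R$72,441.60 ÷ R$12,541.60 = 5.7761.
%ΔEPS = DCL × %ΔSales = 5.7761 × +17.4% = +100.5%.

+100.5%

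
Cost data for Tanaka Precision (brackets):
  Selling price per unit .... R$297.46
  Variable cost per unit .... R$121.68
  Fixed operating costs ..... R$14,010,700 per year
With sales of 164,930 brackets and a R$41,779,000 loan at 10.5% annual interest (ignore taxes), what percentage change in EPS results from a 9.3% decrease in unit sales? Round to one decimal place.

At 164,930 units, contribution = 164,930 × R$175.78 = R$28,991,395.40.
Subtracting fixed costs: EBIT = R$28,991,395.40 − R$14,010,700 = R$14,980,695.40.
Interest = R$4,386,795.00, so EBIT − I = R$10,593,900.40.
Degree of combined leverage = contribution ÷ (EBIT − I) = R$28,991,395.40 ÷ R$10,593,900.40 = 2.7366.
%ΔEPS = DCL × %ΔSales = 2.7366 × -9.3% = -25.5%.

-25.5%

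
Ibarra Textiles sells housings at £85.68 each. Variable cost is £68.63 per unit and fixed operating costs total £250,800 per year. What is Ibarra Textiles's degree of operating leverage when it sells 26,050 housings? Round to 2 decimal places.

2.30

Contribution at this volume is 26,050 × £17.05 = £444,152.50.
Operating income = contribution − fixed costs = £444,152.50 − £250,800 = £193,352.50.
So DOL = total CM / EBIT = £444,152.50 / £193,352.50 = 2.2971.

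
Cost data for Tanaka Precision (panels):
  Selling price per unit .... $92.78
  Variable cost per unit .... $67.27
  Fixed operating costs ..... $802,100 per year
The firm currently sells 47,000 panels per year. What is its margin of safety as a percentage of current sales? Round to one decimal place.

Unit CM = price − variable cost = $92.78 − $67.27 = $25.51. Break-even units = $802,100 ÷ $25.51 = 31,442.57; break-even revenue = 31,442.57 × $92.78 = $2,917,241.79.
Actual sales revenue = 47,000 × $92.78 = $4,360,660.00.
Margin of safety = ($4,360,660.00 − $2,917,241.79) ÷ $4,360,660.00 = 33.1%.

33.1%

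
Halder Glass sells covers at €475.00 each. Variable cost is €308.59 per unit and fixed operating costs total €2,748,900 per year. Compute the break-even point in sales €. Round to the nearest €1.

CM per unit = €475.00 − €308.59 = €166.41; CM ratio = €166.41 / €475.00 = 0.3503.
Break-even revenue = fixed costs × price ÷ CM = €2,748,900 × €475.00 ÷ €166.41 = €7,846,449.

€7,846,449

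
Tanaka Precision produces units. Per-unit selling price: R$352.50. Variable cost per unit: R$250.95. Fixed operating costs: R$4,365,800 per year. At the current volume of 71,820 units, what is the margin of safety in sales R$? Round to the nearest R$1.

R$10,162,001

Contribution margin per unit = R$352.50 − R$250.95 = R$101.55. Break-even units = R$4,365,800 ÷ R$101.55 = 42,991.63; break-even revenue = 42,991.63 × R$352.50 = R$15,154,549.48.
Actual sales revenue = 71,820 × R$352.50 = R$25,316,550.00.
Margin of safety = R$25,316,550.00 − R$15,154,549.48 = R$10,162,001.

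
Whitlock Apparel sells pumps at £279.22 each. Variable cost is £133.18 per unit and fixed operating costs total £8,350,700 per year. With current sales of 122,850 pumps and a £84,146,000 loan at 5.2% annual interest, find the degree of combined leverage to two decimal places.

3.44

Total contribution margin = 122,850 × £146.04 = £17,941,014.00.
EBIT = £17,941,014.00 − £8,350,700 = £9,590,314.00. Interest = £4,375,592.00.
DOL = £17,941,014.00 ÷ £9,590,314.00 = 1.8707; DFL = £9,590,314.00 ÷ £5,214,722.00 = 1.8391.
Combined leverage = 1.8707 × 1.8391 = 3.4404.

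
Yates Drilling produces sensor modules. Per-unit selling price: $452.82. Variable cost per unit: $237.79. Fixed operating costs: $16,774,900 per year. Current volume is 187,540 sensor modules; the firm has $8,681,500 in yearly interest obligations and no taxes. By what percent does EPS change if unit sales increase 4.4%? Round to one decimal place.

Contribution at this volume is 187,540 × $215.03 = $40,326,726.20.
Operating income = contribution − fixed costs = $40,326,726.20 − $16,774,900 = $23,551,826.20.
After interest of $8,681,500.00, pre-tax earnings = $14,870,326.20.
Degree of combined leverage = contribution ÷ (EBIT − I) = $40,326,726.20 ÷ $14,870,326.20 = 2.7119.
%ΔEPS = DCL × %ΔSales = 2.7119 × +4.4% = +11.9%.

+11.9%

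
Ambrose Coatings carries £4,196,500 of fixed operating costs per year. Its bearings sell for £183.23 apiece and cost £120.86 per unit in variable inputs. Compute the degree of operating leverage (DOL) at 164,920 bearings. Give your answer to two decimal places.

1.69

Contribution at this volume is 164,920 × £62.37 = £10,286,060.40.
Subtracting fixed costs: EBIT = £10,286,060.40 − £4,196,500 = £6,089,560.40.
DOL = contribution ÷ EBIT = £10,286,060.40 ÷ £6,089,560.40 = 1.6891.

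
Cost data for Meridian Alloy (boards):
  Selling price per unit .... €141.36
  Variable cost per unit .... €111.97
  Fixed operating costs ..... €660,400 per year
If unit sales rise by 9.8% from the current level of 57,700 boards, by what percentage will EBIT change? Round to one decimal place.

At 57,700 units, contribution = 57,700 × €29.39 = €1,695,803.00.
Subtracting fixed costs: EBIT = €1,695,803.00 − €660,400 = €1,035,403.00.
DOL = contribution ÷ EBIT = €1,695,803.00 ÷ €1,035,403.00 = 1.6378.
%ΔEBIT = DOL × %ΔSales = 1.6378 × +9.8% = +16.1%.

+16.1%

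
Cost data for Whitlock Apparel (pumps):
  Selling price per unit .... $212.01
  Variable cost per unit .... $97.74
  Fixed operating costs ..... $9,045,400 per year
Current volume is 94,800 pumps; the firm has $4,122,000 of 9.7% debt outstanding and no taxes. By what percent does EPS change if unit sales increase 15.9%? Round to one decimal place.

+124.1%

Contribution at this volume is 94,800 × $114.27 = $10,832,796.00.
EBIT = $10,832,796.00 − $9,045,400 = $1,787,396.00.
Interest = $399,834.00, so EBIT − I = $1,387,562.00.
DCL = total CM / (EBIT − I) = $10,832,796.00 / $1,387,562.00 = 7.8071.
EPS therefore changes by 7.8071 × (+15.9%) = +124.1%.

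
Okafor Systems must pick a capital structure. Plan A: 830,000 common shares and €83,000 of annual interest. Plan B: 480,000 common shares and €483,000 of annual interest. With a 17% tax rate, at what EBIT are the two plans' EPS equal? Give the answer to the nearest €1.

€1,031,571

At indifference, (EBIT − 83,000)(1 − t)/830,000 = (EBIT − 483,000)(1 − t)/480,000.
Cancelling (1 − t) and cross-multiplying: 480,000·(EBIT − 83,000) = 830,000·(EBIT − 483,000).
EBIT × (830,000 − 480,000) = 483,000 × 830,000 − 83,000 × 480,000 = 361,050,000,000, so EBIT = 361,050,000,000 ÷ 350,000 = 1,031,571.43.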